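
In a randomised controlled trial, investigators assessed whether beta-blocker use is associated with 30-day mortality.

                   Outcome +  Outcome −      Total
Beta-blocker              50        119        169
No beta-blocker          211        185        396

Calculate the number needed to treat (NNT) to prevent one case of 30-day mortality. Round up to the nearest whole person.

5

Risk in treated group = 50/169 = 0.29586; risk in control = 211/396 = 0.53283.
Absolute risk reduction = 0.53283 − 0.29586 = 0.23697
NNT = 1 / ARR = 1 / 0.23697 = 4.220 → round up → 5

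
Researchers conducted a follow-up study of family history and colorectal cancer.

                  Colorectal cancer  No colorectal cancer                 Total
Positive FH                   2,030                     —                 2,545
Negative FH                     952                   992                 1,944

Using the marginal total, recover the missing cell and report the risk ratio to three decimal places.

1.629

The missing cell is in the exposed row: 2545 − 2030 = 515.
So a = 2030, b = 515, c = 952, d = 992.
RR = [a/(a+b)] / [c/(c+d)] = (2030/2545) / (952/1944) = 0.79764/0.48971 = 1.62880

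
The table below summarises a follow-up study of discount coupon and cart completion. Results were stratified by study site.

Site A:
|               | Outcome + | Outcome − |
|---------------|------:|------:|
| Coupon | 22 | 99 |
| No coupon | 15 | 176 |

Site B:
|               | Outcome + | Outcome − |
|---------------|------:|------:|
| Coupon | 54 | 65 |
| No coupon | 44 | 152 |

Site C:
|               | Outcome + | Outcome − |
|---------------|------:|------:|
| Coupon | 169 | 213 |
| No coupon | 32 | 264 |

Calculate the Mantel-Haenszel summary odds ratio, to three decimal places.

OR_MH = Σ(aᵢdᵢ/nᵢ) / Σ(bᵢcᵢ/nᵢ), where nᵢ is the stratum total.
Stratum 1 (Site A): n = 312; a·d/n = 22·176/312 = 12.4103; b·c/n = 99·15/312 = 4.7596
Stratum 2 (Site B): n = 315; a·d/n = 54·152/315 = 26.0571; b·c/n = 65·44/315 = 9.0794
Stratum 3 (Site C): n = 678; a·d/n = 169·264/678 = 65.8053; b·c/n = 213·32/678 = 10.0531
OR_MH = (12.4103 + 26.0571 + 65.8053) / (4.7596 + 9.0794 + 10.0531) = 104.2727 / 23.8921 = 4.36432

4.364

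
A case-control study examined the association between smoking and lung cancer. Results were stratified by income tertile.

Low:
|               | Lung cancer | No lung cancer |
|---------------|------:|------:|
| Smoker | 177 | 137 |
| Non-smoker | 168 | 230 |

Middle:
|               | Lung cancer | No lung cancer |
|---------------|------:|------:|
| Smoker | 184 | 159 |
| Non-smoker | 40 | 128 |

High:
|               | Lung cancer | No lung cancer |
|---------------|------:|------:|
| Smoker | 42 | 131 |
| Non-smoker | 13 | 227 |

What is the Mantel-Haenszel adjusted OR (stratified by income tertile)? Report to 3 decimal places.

OR_MH = Σ(aᵢdᵢ/nᵢ) / Σ(bᵢcᵢ/nᵢ), where nᵢ is the stratum total.
Stratum 1 (Low): n = 712; a·d/n = 177·230/712 = 57.1770; b·c/n = 137·168/712 = 32.3258
Stratum 2 (Middle): n = 511; a·d/n = 184·128/511 = 46.0900; b·c/n = 159·40/511 = 12.4462
Stratum 3 (High): n = 413; a·d/n = 42·227/413 = 23.0847; b·c/n = 131·13/413 = 4.1235
OR_MH = (57.1770 + 46.0900 + 23.0847) / (32.3258 + 12.4462 + 4.1235) = 126.3517 / 48.8955 = 2.58412

2.584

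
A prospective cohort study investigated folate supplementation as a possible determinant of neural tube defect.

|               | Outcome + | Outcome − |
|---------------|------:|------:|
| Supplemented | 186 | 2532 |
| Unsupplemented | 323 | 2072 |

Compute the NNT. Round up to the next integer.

16

Risk in treated group = 186/2718 = 0.06843; risk in control = 323/2395 = 0.13486.
Absolute risk reduction = 0.13486 − 0.06843 = 0.06643
NNT = 1 / ARR = 1 / 0.06643 = 15.053 → round up → 16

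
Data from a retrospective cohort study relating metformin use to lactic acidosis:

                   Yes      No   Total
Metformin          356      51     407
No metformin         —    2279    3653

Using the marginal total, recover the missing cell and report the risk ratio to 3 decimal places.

2.326

The missing cell is in the unexposed row: 3653 − 2279 = 1374.
So a = 356, b = 51, c = 1374, d = 2279.
RR = [a/(a+b)] / [c/(c+d)] = (356/407) / (1374/3653) = 0.87469/0.37613 = 2.32551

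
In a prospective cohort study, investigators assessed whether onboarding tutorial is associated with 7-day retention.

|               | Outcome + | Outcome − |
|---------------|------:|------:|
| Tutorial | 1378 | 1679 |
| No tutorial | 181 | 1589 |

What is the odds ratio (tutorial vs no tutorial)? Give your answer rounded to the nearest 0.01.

7.21

Cells: a = 1378, b = 1679, c = 181, d = 1589.
OR = (a·d)/(b·c) = (1378 × 1589) / (1679 × 181) = 2189642 / 303899 = 7.20516
The odds of 7-day retention are about 7.21 times as high in the tutorial group.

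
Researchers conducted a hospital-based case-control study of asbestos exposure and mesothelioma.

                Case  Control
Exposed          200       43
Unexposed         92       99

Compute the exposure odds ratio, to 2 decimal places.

Cells: a = 200, b = 43, c = 92, d = 99.
OR = (a·d)/(b·c) = (200 × 99) / (43 × 92) = 19800 / 3956 = 5.00506
The odds of mesothelioma are about 5.01 times as high in the exposed group.

5.01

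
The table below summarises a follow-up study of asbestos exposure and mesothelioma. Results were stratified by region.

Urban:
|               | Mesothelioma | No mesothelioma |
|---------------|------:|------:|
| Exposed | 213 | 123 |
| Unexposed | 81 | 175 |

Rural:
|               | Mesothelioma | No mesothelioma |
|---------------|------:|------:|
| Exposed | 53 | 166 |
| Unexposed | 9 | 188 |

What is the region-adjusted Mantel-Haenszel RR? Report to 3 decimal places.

2.311

RR_MH = Σ(aᵢ·n₀ᵢ/nᵢ) / Σ(cᵢ·n₁ᵢ/nᵢ), with n₁ᵢ = aᵢ+bᵢ (exposed), n₀ᵢ = cᵢ+dᵢ (unexposed), nᵢ = n₁ᵢ+n₀ᵢ.
Stratum 1 (Urban): n₁ = 336, n₀ = 256, n = 592; a·n₀/n = 213·256/592 = 92.1081; c·n₁/n = 81·336/592 = 45.9730
Stratum 2 (Rural): n₁ = 219, n₀ = 197, n = 416; a·n₀/n = 53·197/416 = 25.0986; c·n₁/n = 9·219/416 = 4.7380
RR_MH = (92.1081 + 25.0986) / (45.9730 + 4.7380) = 117.2067 / 50.7110 = 2.31127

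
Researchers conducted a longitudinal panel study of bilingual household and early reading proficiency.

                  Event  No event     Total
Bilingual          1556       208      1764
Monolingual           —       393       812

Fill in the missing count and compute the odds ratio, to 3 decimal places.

The missing cell is in the unexposed row: 812 − 393 = 419.
So a = 1556, b = 208, c = 419, d = 393.
OR = (a·d)/(b·c) = (1556 × 393) / (208 × 419) = 611508 / 87152 = 7.01657

7.017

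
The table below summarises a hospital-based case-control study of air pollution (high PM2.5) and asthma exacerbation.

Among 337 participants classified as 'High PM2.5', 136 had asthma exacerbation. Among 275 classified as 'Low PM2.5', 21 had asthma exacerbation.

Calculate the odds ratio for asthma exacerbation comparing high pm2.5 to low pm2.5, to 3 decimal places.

From the description: a = 136, b = 201, c = 21, d = 254.
OR = (a·d)/(b·c) = (136 × 254) / (201 × 21) = 34544 / 4221 = 8.18384
The odds of asthma exacerbation are about 8.18 times as high in the high pm2.5 group.

8.184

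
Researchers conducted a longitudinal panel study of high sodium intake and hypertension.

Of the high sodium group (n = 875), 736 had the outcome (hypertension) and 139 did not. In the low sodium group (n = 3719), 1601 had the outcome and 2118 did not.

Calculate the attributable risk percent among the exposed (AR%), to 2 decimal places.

48.82

From the description: a = 736, b = 139, c = 1601, d = 2118.
Risk in exposed = 736/875 = 0.84114; risk in unexposed = 1601/3719 = 0.43049.
RR = 0.84114/0.43049 = 1.95391
AR% = (RR − 1)/RR × 100 = (1.95391 − 1)/1.95391 × 100 = 48.8206%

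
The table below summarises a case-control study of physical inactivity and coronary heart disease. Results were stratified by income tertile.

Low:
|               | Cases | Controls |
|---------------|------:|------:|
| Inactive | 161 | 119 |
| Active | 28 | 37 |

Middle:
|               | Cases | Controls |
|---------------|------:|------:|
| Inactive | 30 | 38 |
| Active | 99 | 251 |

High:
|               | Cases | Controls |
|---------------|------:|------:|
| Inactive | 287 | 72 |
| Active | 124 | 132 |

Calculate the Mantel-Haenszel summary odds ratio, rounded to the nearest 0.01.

2.92

OR_MH = Σ(aᵢdᵢ/nᵢ) / Σ(bᵢcᵢ/nᵢ), where nᵢ is the stratum total.
Stratum 1 (Low): n = 345; a·d/n = 161·37/345 = 17.2667; b·c/n = 119·28/345 = 9.6580
Stratum 2 (Middle): n = 418; a·d/n = 30·251/418 = 18.0144; b·c/n = 38·99/418 = 9.0000
Stratum 3 (High): n = 615; a·d/n = 287·132/615 = 61.6000; b·c/n = 72·124/615 = 14.5171
OR_MH = (17.2667 + 18.0144 + 61.6000) / (9.6580 + 9.0000 + 14.5171) = 96.8810 / 33.1750 = 2.92030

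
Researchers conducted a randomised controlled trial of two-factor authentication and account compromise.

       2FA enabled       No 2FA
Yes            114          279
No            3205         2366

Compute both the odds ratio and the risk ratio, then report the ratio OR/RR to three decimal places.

Reading the table with exposure as columns: a = 114 (2FA enabled, case), b = 3205 (2FA enabled, non-case), c = 279 (No 2FA, case), d = 2366.
OR = (114·2366)/(3205·279) = 269724/894195 = 0.30164
Risk in exposed = 114/3319 = 0.03435; risk in unexposed = 279/2645 = 0.10548; RR = 0.32563
OR/RR = 0.30164 / 0.32563 = 0.92634
The outcome is not rare, so the OR lies further from 1 than the RR.

0.926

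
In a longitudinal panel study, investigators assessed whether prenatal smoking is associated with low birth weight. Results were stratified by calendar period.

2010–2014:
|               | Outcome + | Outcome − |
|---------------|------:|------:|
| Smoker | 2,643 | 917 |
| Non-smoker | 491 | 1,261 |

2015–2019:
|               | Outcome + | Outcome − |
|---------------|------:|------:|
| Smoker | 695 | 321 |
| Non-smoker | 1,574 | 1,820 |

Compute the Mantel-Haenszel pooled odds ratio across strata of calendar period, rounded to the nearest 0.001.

OR_MH = Σ(aᵢdᵢ/nᵢ) / Σ(bᵢcᵢ/nᵢ), where nᵢ is the stratum total.
Stratum 1 (2010–2014): n = 5312; a·d/n = 2643·1261/5312 = 627.4140; b·c/n = 917·491/5312 = 84.7604
Stratum 2 (2015–2019): n = 4410; a·d/n = 695·1820/4410 = 286.8254; b·c/n = 321·1574/4410 = 114.5701
OR_MH = (627.4140 + 286.8254) / (84.7604 + 114.5701) = 914.2394 / 199.3304 = 4.58655

4.587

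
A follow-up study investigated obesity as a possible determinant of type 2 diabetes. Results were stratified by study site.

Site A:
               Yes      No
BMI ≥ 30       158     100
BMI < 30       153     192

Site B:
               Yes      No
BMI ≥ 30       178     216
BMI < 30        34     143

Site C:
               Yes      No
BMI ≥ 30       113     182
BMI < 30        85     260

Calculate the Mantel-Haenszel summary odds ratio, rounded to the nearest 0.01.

OR_MH = Σ(aᵢdᵢ/nᵢ) / Σ(bᵢcᵢ/nᵢ), where nᵢ is the stratum total.
Stratum 1 (Site A): n = 603; a·d/n = 158·192/603 = 50.3085; b·c/n = 100·153/603 = 25.3731
Stratum 2 (Site B): n = 571; a·d/n = 178·143/571 = 44.5779; b·c/n = 216·34/571 = 12.8616
Stratum 3 (Site C): n = 640; a·d/n = 113·260/640 = 45.9062; b·c/n = 182·85/640 = 24.1719
OR_MH = (50.3085 + 44.5779 + 45.9062) / (25.3731 + 12.8616 + 24.1719) = 140.7926 / 62.4067 = 2.25605

2.26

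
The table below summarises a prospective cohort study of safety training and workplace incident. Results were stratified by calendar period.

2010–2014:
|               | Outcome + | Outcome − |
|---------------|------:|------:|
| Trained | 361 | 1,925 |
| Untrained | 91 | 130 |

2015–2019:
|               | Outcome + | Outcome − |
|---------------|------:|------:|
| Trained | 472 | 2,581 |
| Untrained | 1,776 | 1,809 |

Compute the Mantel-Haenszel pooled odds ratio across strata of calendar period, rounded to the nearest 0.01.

OR_MH = Σ(aᵢdᵢ/nᵢ) / Σ(bᵢcᵢ/nᵢ), where nᵢ is the stratum total.
Stratum 1 (2010–2014): n = 2507; a·d/n = 361·130/2507 = 18.7196; b·c/n = 1925·91/2507 = 69.8744
Stratum 2 (2015–2019): n = 6638; a·d/n = 472·1809/6638 = 128.6303; b·c/n = 2581·1776/6638 = 690.5478
OR_MH = (18.7196 + 128.6303) / (69.8744 + 690.5478) = 147.3499 / 760.4221 = 0.19377

0.19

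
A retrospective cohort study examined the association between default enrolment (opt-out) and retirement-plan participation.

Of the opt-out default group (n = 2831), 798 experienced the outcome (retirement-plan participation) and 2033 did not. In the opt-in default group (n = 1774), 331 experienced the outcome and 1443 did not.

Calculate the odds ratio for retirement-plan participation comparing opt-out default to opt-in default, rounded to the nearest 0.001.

From the description: a = 798, b = 2033, c = 331, d = 1443.
OR = (a·d)/(b·c) = (798 × 1443) / (2033 × 331) = 1151514 / 672923 = 1.71121
The odds of retirement-plan participation are about 1.71 times as high in the opt-out default group.

1.711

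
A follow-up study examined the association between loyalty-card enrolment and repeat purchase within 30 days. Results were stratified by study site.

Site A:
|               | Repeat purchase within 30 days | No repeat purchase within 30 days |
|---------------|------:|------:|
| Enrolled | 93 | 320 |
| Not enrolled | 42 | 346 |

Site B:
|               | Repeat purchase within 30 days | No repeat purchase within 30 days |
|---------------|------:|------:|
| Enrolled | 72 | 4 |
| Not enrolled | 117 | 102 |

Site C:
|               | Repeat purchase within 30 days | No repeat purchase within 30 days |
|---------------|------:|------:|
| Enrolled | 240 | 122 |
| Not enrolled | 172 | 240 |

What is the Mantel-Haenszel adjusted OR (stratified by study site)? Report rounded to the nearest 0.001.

OR_MH = Σ(aᵢdᵢ/nᵢ) / Σ(bᵢcᵢ/nᵢ), where nᵢ is the stratum total.
Stratum 1 (Site A): n = 801; a·d/n = 93·346/801 = 40.1723; b·c/n = 320·42/801 = 16.7790
Stratum 2 (Site B): n = 295; a·d/n = 72·102/295 = 24.8949; b·c/n = 4·117/295 = 1.5864
Stratum 3 (Site C): n = 774; a·d/n = 240·240/774 = 74.4186; b·c/n = 122·172/774 = 27.1111
OR_MH = (40.1723 + 24.8949 + 74.4186) / (16.7790 + 1.5864 + 27.1111) = 139.4858 / 45.4766 = 3.06720

3.067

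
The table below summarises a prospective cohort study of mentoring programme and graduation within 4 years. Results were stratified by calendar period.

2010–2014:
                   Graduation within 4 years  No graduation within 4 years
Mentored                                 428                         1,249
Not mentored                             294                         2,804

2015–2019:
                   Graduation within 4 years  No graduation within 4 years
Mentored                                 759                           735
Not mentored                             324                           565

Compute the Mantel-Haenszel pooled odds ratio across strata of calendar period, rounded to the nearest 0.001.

OR_MH = Σ(aᵢdᵢ/nᵢ) / Σ(bᵢcᵢ/nᵢ), where nᵢ is the stratum total.
Stratum 1 (2010–2014): n = 4775; a·d/n = 428·2804/4775 = 251.3324; b·c/n = 1249·294/4775 = 76.9018
Stratum 2 (2015–2019): n = 2383; a·d/n = 759·565/2383 = 179.9559; b·c/n = 735·324/2383 = 99.9329
OR_MH = (251.3324 + 179.9559) / (76.9018 + 99.9329) = 431.2883 / 176.8346 = 2.43894

2.439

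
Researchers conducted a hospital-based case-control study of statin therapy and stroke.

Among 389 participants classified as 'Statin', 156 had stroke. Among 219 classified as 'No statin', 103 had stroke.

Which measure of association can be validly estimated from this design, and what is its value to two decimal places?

0.75

From the description: a = 156, b = 233, c = 103, d = 116.
This is a hospital-based case-control study: participants were sampled on outcome status, so risks in the source population cannot be estimated directly — relative risk is not valid here. The odds ratio is the appropriate measure.
OR = (a·d)/(b·c) = (156 × 116) / (233 × 103) = 18096 / 23999 = 0.75403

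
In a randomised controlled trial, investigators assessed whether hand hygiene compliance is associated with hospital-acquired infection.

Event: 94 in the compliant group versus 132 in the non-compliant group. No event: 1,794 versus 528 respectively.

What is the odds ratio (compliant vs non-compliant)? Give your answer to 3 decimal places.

0.210

From the description: a = 94, b = 1794, c = 132, d = 528.
OR = (a·d)/(b·c) = (94 × 528) / (1794 × 132) = 49632 / 236808 = 0.20959
Exposure is associated with lower odds of hospital-acquired infection (OR = 0.21 < 1).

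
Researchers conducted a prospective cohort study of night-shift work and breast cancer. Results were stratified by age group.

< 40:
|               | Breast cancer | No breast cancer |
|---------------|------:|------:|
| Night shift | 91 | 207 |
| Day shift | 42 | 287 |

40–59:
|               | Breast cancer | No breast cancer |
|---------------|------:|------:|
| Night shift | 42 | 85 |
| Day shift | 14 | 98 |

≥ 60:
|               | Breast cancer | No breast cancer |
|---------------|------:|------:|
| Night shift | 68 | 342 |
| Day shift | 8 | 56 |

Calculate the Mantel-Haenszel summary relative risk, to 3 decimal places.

RR_MH = Σ(aᵢ·n₀ᵢ/nᵢ) / Σ(cᵢ·n₁ᵢ/nᵢ), with n₁ᵢ = aᵢ+bᵢ (exposed), n₀ᵢ = cᵢ+dᵢ (unexposed), nᵢ = n₁ᵢ+n₀ᵢ.
Stratum 1 (< 40): n₁ = 298, n₀ = 329, n = 627; a·n₀/n = 91·329/627 = 47.7496; c·n₁/n = 42·298/627 = 19.9617
Stratum 2 (40–59): n₁ = 127, n₀ = 112, n = 239; a·n₀/n = 42·112/239 = 19.6820; c·n₁/n = 14·127/239 = 7.4393
Stratum 3 (≥ 60): n₁ = 410, n₀ = 64, n = 474; a·n₀/n = 68·64/474 = 9.1814; c·n₁/n = 8·410/474 = 6.9198
RR_MH = (47.7496 + 19.6820 + 9.1814) / (19.9617 + 7.4393 + 6.9198) = 76.6130 / 34.3209 = 2.23226

2.232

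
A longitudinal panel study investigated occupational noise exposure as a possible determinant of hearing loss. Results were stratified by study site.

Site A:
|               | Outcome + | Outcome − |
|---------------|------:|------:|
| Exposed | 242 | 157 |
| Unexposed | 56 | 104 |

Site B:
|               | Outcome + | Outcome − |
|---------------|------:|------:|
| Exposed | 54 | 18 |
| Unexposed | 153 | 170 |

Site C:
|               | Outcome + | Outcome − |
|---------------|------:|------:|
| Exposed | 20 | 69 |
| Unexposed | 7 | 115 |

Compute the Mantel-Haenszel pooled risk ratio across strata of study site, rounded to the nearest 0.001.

RR_MH = Σ(aᵢ·n₀ᵢ/nᵢ) / Σ(cᵢ·n₁ᵢ/nᵢ), with n₁ᵢ = aᵢ+bᵢ (exposed), n₀ᵢ = cᵢ+dᵢ (unexposed), nᵢ = n₁ᵢ+n₀ᵢ.
Stratum 1 (Site A): n₁ = 399, n₀ = 160, n = 559; a·n₀/n = 242·160/559 = 69.2665; c·n₁/n = 56·399/559 = 39.9714
Stratum 2 (Site B): n₁ = 72, n₀ = 323, n = 395; a·n₀/n = 54·323/395 = 44.1570; c·n₁/n = 153·72/395 = 27.8886
Stratum 3 (Site C): n₁ = 89, n₀ = 122, n = 211; a·n₀/n = 20·122/211 = 11.5640; c·n₁/n = 7·89/211 = 2.9526
RR_MH = (69.2665 + 44.1570 + 11.5640) / (39.9714 + 27.8886 + 2.9526) = 124.9875 / 70.8126 = 1.76505

1.765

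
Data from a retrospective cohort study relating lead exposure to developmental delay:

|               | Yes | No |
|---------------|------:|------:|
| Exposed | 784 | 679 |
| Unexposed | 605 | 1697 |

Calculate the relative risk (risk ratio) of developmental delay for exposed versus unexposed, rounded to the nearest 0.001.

Cells: a = 784, b = 679, c = 605, d = 1697.
Risk in exposed = 784/1463 = 0.53589; risk in unexposed = 605/2302 = 0.26281.
RR = 0.53589 / 0.26281 = 2.03902
The risk among the exposed is 2.04 times that among the unexposed.

2.039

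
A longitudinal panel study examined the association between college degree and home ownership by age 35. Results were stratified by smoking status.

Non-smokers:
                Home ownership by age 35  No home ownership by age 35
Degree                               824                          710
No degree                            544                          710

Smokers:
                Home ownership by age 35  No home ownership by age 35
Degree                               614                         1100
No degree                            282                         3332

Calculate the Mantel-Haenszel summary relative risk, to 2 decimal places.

RR_MH = Σ(aᵢ·n₀ᵢ/nᵢ) / Σ(cᵢ·n₁ᵢ/nᵢ), with n₁ᵢ = aᵢ+bᵢ (exposed), n₀ᵢ = cᵢ+dᵢ (unexposed), nᵢ = n₁ᵢ+n₀ᵢ.
Stratum 1 (Non-smokers): n₁ = 1534, n₀ = 1254, n = 2788; a·n₀/n = 824·1254/2788 = 370.6227; c·n₁/n = 544·1534/2788 = 299.3171
Stratum 2 (Smokers): n₁ = 1714, n₀ = 3614, n = 5328; a·n₀/n = 614·3614/5328 = 416.4782; c·n₁/n = 282·1714/5328 = 90.7185
RR_MH = (370.6227 + 416.4782) / (299.3171 + 90.7185) = 787.1009 / 390.0355 = 2.01802

2.02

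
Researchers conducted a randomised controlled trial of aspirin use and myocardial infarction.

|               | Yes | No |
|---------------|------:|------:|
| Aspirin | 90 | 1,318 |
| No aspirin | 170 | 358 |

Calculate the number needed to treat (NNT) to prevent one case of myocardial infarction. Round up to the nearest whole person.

Risk in treated group = 90/1408 = 0.06392; risk in control = 170/528 = 0.32197.
Absolute risk reduction = 0.32197 − 0.06392 = 0.25805
NNT = 1 / ARR = 1 / 0.25805 = 3.875 → round up → 4

4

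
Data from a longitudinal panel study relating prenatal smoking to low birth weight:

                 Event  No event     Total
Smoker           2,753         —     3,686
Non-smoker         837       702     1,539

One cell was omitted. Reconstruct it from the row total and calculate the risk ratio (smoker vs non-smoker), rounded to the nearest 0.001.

1.373

The missing cell is in the exposed row: 3686 − 2753 = 933.
So a = 2753, b = 933, c = 837, d = 702.
RR = [a/(a+b)] / [c/(c+d)] = (2753/3686) / (837/1539) = 0.74688/0.54386 = 1.37330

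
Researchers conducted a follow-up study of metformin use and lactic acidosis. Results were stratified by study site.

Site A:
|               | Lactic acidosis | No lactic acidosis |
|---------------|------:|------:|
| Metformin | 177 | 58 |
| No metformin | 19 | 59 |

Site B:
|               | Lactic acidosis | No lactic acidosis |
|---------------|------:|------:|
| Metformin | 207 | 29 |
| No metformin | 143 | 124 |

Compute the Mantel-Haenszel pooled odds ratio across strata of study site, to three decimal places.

7.173

OR_MH = Σ(aᵢdᵢ/nᵢ) / Σ(bᵢcᵢ/nᵢ), where nᵢ is the stratum total.
Stratum 1 (Site A): n = 313; a·d/n = 177·59/313 = 33.3642; b·c/n = 58·19/313 = 3.5208
Stratum 2 (Site B): n = 503; a·d/n = 207·124/503 = 51.0298; b·c/n = 29·143/503 = 8.2445
OR_MH = (33.3642 + 51.0298) / (3.5208 + 8.2445) = 84.3940 / 11.7653 = 7.17313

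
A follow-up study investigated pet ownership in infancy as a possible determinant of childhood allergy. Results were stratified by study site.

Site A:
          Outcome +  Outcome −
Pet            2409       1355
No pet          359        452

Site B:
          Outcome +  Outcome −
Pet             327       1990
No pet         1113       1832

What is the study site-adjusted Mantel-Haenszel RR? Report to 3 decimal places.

0.777

RR_MH = Σ(aᵢ·n₀ᵢ/nᵢ) / Σ(cᵢ·n₁ᵢ/nᵢ), with n₁ᵢ = aᵢ+bᵢ (exposed), n₀ᵢ = cᵢ+dᵢ (unexposed), nᵢ = n₁ᵢ+n₀ᵢ.
Stratum 1 (Site A): n₁ = 3764, n₀ = 811, n = 4575; a·n₀/n = 2409·811/4575 = 427.0380; c·n₁/n = 359·3764/4575 = 295.3609
Stratum 2 (Site B): n₁ = 2317, n₀ = 2945, n = 5262; a·n₀/n = 327·2945/5262 = 183.0131; c·n₁/n = 1113·2317/5262 = 490.0838
RR_MH = (427.0380 + 183.0131) / (295.3609 + 490.0838) = 610.0511 / 785.4447 = 0.77670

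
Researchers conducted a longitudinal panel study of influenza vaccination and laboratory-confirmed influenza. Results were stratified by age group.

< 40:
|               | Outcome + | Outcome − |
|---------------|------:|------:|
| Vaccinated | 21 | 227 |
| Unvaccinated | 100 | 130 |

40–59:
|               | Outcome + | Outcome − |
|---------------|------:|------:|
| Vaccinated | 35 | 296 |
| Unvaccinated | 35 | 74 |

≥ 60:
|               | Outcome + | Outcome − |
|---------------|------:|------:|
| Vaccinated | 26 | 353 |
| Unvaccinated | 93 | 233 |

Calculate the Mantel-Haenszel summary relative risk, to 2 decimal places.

RR_MH = Σ(aᵢ·n₀ᵢ/nᵢ) / Σ(cᵢ·n₁ᵢ/nᵢ), with n₁ᵢ = aᵢ+bᵢ (exposed), n₀ᵢ = cᵢ+dᵢ (unexposed), nᵢ = n₁ᵢ+n₀ᵢ.
Stratum 1 (< 40): n₁ = 248, n₀ = 230, n = 478; a·n₀/n = 21·230/478 = 10.1046; c·n₁/n = 100·248/478 = 51.8828
Stratum 2 (40–59): n₁ = 331, n₀ = 109, n = 440; a·n₀/n = 35·109/440 = 8.6705; c·n₁/n = 35·331/440 = 26.3295
Stratum 3 (≥ 60): n₁ = 379, n₀ = 326, n = 705; a·n₀/n = 26·326/705 = 12.0227; c·n₁/n = 93·379/705 = 49.9957
RR_MH = (10.1046 + 8.6705 + 12.0227) / (51.8828 + 26.3295 + 49.9957) = 30.7978 / 128.2081 = 0.24022

0.24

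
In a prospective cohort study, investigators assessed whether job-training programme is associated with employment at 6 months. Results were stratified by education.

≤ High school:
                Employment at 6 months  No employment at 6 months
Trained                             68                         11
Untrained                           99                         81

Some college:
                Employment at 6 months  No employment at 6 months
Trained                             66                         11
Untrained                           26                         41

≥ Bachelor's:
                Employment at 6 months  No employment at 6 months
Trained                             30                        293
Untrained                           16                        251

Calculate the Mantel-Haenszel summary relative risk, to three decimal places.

RR_MH = Σ(aᵢ·n₀ᵢ/nᵢ) / Σ(cᵢ·n₁ᵢ/nᵢ), with n₁ᵢ = aᵢ+bᵢ (exposed), n₀ᵢ = cᵢ+dᵢ (unexposed), nᵢ = n₁ᵢ+n₀ᵢ.
Stratum 1 (≤ High school): n₁ = 79, n₀ = 180, n = 259; a·n₀/n = 68·180/259 = 47.2587; c·n₁/n = 99·79/259 = 30.1969
Stratum 2 (Some college): n₁ = 77, n₀ = 67, n = 144; a·n₀/n = 66·67/144 = 30.7083; c·n₁/n = 26·77/144 = 13.9028
Stratum 3 (≥ Bachelor's): n₁ = 323, n₀ = 267, n = 590; a·n₀/n = 30·267/590 = 13.5763; c·n₁/n = 16·323/590 = 8.7593
RR_MH = (47.2587 + 30.7083 + 13.5763) / (30.1969 + 13.9028 + 8.7593) = 91.5433 / 52.8590 = 1.73184

1.732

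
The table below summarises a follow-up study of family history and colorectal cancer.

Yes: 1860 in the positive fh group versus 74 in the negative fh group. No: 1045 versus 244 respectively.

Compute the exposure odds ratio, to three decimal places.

From the description: a = 1860, b = 1045, c = 74, d = 244.
OR = (a·d)/(b·c) = (1860 × 244) / (1045 × 74) = 453840 / 77330 = 5.86887
The odds of colorectal cancer are about 5.87 times as high in the positive fh group.

5.869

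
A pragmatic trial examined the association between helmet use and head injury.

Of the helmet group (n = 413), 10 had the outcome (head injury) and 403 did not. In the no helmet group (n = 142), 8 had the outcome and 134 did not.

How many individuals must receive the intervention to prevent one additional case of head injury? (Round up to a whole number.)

Risk in treated group = 10/413 = 0.02421; risk in control = 8/142 = 0.05634.
Absolute risk reduction = 0.05634 − 0.02421 = 0.03212
NNT = 1 / ARR = 1 / 0.03212 = 31.128 → round up → 32

32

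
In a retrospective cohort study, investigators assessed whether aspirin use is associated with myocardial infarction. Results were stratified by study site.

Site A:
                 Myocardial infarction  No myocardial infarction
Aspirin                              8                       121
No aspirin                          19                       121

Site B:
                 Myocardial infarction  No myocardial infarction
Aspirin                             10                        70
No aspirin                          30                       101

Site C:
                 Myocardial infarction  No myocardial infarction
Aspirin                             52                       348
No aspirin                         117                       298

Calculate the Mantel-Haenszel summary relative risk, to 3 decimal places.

RR_MH = Σ(aᵢ·n₀ᵢ/nᵢ) / Σ(cᵢ·n₁ᵢ/nᵢ), with n₁ᵢ = aᵢ+bᵢ (exposed), n₀ᵢ = cᵢ+dᵢ (unexposed), nᵢ = n₁ᵢ+n₀ᵢ.
Stratum 1 (Site A): n₁ = 129, n₀ = 140, n = 269; a·n₀/n = 8·140/269 = 4.1636; c·n₁/n = 19·129/269 = 9.1115
Stratum 2 (Site B): n₁ = 80, n₀ = 131, n = 211; a·n₀/n = 10·131/211 = 6.2085; c·n₁/n = 30·80/211 = 11.3744
Stratum 3 (Site C): n₁ = 400, n₀ = 415, n = 815; a·n₀/n = 52·415/815 = 26.4785; c·n₁/n = 117·400/815 = 57.4233
RR_MH = (4.1636 + 6.2085 + 26.4785) / (9.1115 + 11.3744 + 57.4233) = 36.8506 / 77.9092 = 0.47299

0.473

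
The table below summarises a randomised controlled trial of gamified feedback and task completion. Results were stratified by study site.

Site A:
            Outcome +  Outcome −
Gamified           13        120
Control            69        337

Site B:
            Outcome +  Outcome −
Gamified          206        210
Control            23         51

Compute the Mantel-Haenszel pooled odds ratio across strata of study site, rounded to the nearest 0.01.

OR_MH = Σ(aᵢdᵢ/nᵢ) / Σ(bᵢcᵢ/nᵢ), where nᵢ is the stratum total.
Stratum 1 (Site A): n = 539; a·d/n = 13·337/539 = 8.1280; b·c/n = 120·69/539 = 15.3618
Stratum 2 (Site B): n = 490; a·d/n = 206·51/490 = 21.4408; b·c/n = 210·23/490 = 9.8571
OR_MH = (8.1280 + 21.4408) / (15.3618 + 9.8571) = 29.5688 / 25.2189 = 1.17249

1.17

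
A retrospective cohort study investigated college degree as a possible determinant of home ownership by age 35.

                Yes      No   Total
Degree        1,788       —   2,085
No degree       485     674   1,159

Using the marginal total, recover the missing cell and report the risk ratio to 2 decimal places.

The missing cell is in the exposed row: 2085 − 1788 = 297.
So a = 1788, b = 297, c = 485, d = 674.
RR = [a/(a+b)] / [c/(c+d)] = (1788/2085) / (485/1159) = 0.85755/0.41846 = 2.04929

2.05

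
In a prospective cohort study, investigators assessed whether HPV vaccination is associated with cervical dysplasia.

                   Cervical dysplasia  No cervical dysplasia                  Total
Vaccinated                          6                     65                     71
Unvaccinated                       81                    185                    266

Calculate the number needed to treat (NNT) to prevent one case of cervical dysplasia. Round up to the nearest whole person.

Risk in treated group = 6/71 = 0.08451; risk in control = 81/266 = 0.30451.
Absolute risk reduction = 0.30451 − 0.08451 = 0.22000
NNT = 1 / ARR = 1 / 0.22000 = 4.545 → round up → 5

5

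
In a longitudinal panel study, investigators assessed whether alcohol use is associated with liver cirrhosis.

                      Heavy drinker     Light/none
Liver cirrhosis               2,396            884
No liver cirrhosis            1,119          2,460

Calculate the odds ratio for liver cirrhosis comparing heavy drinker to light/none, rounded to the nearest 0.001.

Reading the table with exposure as columns: a = 2396 (Heavy drinker, case), b = 1119 (Heavy drinker, non-case), c = 884 (Light/none, case), d = 2460.
OR = (a·d)/(b·c) = (2396 × 2460) / (1119 × 884) = 5894160 / 989196 = 5.95854
The odds of liver cirrhosis are about 5.96 times as high in the heavy drinker group.

5.959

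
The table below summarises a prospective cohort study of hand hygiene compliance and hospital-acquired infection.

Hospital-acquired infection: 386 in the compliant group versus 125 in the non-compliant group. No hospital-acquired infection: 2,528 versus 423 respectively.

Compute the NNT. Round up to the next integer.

Risk in treated group = 386/2914 = 0.13246; risk in control = 125/548 = 0.22810.
Absolute risk reduction = 0.22810 − 0.13246 = 0.09564
NNT = 1 / ARR = 1 / 0.09564 = 10.456 → round up → 11

11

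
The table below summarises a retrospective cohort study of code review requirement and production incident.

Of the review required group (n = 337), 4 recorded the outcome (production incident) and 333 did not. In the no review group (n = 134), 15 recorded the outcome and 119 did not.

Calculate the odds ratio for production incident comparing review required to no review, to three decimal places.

0.095

From the description: a = 4, b = 333, c = 15, d = 119.
OR = (a·d)/(b·c) = (4 × 119) / (333 × 15) = 476 / 4995 = 0.09530
Exposure is associated with lower odds of production incident (OR = 0.10 < 1).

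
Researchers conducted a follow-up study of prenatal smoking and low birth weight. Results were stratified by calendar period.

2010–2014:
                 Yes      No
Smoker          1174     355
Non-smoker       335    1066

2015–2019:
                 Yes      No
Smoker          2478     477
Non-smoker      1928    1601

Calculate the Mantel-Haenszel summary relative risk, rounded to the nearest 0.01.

1.81

RR_MH = Σ(aᵢ·n₀ᵢ/nᵢ) / Σ(cᵢ·n₁ᵢ/nᵢ), with n₁ᵢ = aᵢ+bᵢ (exposed), n₀ᵢ = cᵢ+dᵢ (unexposed), nᵢ = n₁ᵢ+n₀ᵢ.
Stratum 1 (2010–2014): n₁ = 1529, n₀ = 1401, n = 2930; a·n₀/n = 1174·1401/2930 = 561.3563; c·n₁/n = 335·1529/2930 = 174.8174
Stratum 2 (2015–2019): n₁ = 2955, n₀ = 3529, n = 6484; a·n₀/n = 2478·3529/6484 = 1348.6832; c·n₁/n = 1928·2955/6484 = 878.6613
RR_MH = (561.3563 + 1348.6832) / (174.8174 + 878.6613) = 1910.0395 / 1053.4787 = 1.81308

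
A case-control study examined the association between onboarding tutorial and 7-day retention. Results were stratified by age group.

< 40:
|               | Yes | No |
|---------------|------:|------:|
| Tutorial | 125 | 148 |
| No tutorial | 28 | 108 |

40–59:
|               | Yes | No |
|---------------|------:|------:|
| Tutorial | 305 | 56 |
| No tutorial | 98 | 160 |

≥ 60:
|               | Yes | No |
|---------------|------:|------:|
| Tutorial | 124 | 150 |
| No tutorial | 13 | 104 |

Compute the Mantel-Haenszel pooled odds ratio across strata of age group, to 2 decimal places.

6.04

OR_MH = Σ(aᵢdᵢ/nᵢ) / Σ(bᵢcᵢ/nᵢ), where nᵢ is the stratum total.
Stratum 1 (< 40): n = 409; a·d/n = 125·108/409 = 33.0073; b·c/n = 148·28/409 = 10.1320
Stratum 2 (40–59): n = 619; a·d/n = 305·160/619 = 78.8368; b·c/n = 56·98/619 = 8.8659
Stratum 3 (≥ 60): n = 391; a·d/n = 124·104/391 = 32.9821; b·c/n = 150·13/391 = 4.9872
OR_MH = (33.0073 + 78.8368 + 32.9821) / (10.1320 + 8.8659 + 4.9872) = 144.8263 / 23.9852 = 6.03816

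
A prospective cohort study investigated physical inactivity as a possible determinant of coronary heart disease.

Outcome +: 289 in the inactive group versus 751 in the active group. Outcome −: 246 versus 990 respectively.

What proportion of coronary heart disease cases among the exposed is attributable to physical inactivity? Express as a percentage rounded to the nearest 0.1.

20.1

From the description: a = 289, b = 246, c = 751, d = 990.
Risk in exposed = 289/535 = 0.54019; risk in unexposed = 751/1741 = 0.43136.
RR = 0.54019/0.43136 = 1.25228
AR% = (RR − 1)/RR × 100 = (1.25228 − 1)/1.25228 × 100 = 20.1459%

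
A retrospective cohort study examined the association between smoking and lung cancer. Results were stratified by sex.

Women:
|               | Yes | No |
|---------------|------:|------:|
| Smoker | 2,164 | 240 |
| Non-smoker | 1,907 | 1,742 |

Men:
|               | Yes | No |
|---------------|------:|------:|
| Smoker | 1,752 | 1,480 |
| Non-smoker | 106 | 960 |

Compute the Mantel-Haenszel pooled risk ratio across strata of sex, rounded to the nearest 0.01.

2.08

RR_MH = Σ(aᵢ·n₀ᵢ/nᵢ) / Σ(cᵢ·n₁ᵢ/nᵢ), with n₁ᵢ = aᵢ+bᵢ (exposed), n₀ᵢ = cᵢ+dᵢ (unexposed), nᵢ = n₁ᵢ+n₀ᵢ.
Stratum 1 (Women): n₁ = 2404, n₀ = 3649, n = 6053; a·n₀/n = 2164·3649/6053 = 1304.5491; c·n₁/n = 1907·2404/6053 = 757.3811
Stratum 2 (Men): n₁ = 3232, n₀ = 1066, n = 4298; a·n₀/n = 1752·1066/4298 = 434.5351; c·n₁/n = 106·3232/4298 = 79.7096
RR_MH = (1304.5491 + 434.5351) / (757.3811 + 79.7096) = 1739.0843 / 837.0908 = 2.07753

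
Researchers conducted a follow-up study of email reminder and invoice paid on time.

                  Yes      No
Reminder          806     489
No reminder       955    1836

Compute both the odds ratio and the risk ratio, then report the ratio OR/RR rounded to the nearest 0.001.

1.742

Cells: a = 806, b = 489, c = 955, d = 1836.
OR = (806·1836)/(489·955) = 1479816/466995 = 3.16880
Risk in exposed = 806/1295 = 0.62239; risk in unexposed = 955/2791 = 0.34217; RR = 1.81895
OR/RR = 3.16880 / 1.81895 = 1.74210
The outcome is not rare, so the OR lies further from 1 than the RR.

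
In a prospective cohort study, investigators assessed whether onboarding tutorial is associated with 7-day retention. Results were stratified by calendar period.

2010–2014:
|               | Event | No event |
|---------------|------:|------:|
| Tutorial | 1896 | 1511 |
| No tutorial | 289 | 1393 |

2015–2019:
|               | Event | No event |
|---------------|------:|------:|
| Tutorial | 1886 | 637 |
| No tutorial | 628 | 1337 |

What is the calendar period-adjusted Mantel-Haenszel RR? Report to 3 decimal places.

RR_MH = Σ(aᵢ·n₀ᵢ/nᵢ) / Σ(cᵢ·n₁ᵢ/nᵢ), with n₁ᵢ = aᵢ+bᵢ (exposed), n₀ᵢ = cᵢ+dᵢ (unexposed), nᵢ = n₁ᵢ+n₀ᵢ.
Stratum 1 (2010–2014): n₁ = 3407, n₀ = 1682, n = 5089; a·n₀/n = 1896·1682/5089 = 626.6599; c·n₁/n = 289·3407/5089 = 193.4806
Stratum 2 (2015–2019): n₁ = 2523, n₀ = 1965, n = 4488; a·n₀/n = 1886·1965/4488 = 825.7553; c·n₁/n = 628·2523/4488 = 353.0401
RR_MH = (626.6599 + 825.7553) / (193.4806 + 353.0401) = 1452.4152 / 546.5208 = 2.65757

2.658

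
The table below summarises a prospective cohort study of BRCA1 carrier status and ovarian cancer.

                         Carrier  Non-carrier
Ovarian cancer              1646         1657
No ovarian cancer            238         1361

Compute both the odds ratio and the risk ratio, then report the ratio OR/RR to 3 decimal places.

3.570

Reading the table with exposure as columns: a = 1646 (Carrier, case), b = 238 (Carrier, non-case), c = 1657 (Non-carrier, case), d = 1361.
OR = (1646·1361)/(238·1657) = 2240206/394366 = 5.68053
Risk in exposed = 1646/1884 = 0.87367; risk in unexposed = 1657/3018 = 0.54904; RR = 1.59128
OR/RR = 5.68053 / 1.59128 = 3.56979
The outcome is not rare, so the OR lies further from 1 than the RR.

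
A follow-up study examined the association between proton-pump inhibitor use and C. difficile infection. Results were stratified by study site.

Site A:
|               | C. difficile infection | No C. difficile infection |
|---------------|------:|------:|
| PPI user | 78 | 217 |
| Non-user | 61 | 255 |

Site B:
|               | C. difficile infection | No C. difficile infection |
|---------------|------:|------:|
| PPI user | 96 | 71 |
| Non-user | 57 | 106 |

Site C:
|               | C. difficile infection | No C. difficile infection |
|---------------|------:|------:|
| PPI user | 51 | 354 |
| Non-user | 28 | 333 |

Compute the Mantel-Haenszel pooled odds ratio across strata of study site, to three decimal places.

OR_MH = Σ(aᵢdᵢ/nᵢ) / Σ(bᵢcᵢ/nᵢ), where nᵢ is the stratum total.
Stratum 1 (Site A): n = 611; a·d/n = 78·255/611 = 32.5532; b·c/n = 217·61/611 = 21.6645
Stratum 2 (Site B): n = 330; a·d/n = 96·106/330 = 30.8364; b·c/n = 71·57/330 = 12.2636
Stratum 3 (Site C): n = 766; a·d/n = 51·333/766 = 22.1710; b·c/n = 354·28/766 = 12.9399
OR_MH = (32.5532 + 30.8364 + 22.1710) / (21.6645 + 12.2636 + 12.9399) = 85.5606 / 46.8681 = 1.82556

1.826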